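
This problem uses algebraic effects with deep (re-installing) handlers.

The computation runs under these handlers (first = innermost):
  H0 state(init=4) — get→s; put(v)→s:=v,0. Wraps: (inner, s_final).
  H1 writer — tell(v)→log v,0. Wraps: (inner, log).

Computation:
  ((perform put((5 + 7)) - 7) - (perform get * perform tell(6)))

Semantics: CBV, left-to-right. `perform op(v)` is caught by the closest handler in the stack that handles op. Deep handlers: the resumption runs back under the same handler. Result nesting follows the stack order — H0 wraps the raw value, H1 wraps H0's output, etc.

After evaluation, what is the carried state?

Answer: 12

Evaluation trace:
put(12) @ H0 ⇒ s:=12
get @ H0 ⇒ 12
tell(6) @ H1 ⇒ log+=6
H0 returns (-7, 12)
H1 returns ((-7, 12), (6))
= ((-7, 12), (6))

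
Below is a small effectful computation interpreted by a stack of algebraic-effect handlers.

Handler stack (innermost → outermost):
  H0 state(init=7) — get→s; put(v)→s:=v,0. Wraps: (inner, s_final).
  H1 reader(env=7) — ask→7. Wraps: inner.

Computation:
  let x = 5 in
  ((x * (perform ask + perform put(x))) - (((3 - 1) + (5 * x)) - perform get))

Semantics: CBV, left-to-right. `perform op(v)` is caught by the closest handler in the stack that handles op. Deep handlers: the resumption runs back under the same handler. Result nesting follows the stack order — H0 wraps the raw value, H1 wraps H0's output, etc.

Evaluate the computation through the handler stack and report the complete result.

Answer: (13, 5)

Working:
ask @ H1 ⇒ 7
put(5) @ H0 ⇒ s:=5
get @ H0 ⇒ 5
H0 returns (13, 5)
H1 returns (13, 5)
= (13, 5)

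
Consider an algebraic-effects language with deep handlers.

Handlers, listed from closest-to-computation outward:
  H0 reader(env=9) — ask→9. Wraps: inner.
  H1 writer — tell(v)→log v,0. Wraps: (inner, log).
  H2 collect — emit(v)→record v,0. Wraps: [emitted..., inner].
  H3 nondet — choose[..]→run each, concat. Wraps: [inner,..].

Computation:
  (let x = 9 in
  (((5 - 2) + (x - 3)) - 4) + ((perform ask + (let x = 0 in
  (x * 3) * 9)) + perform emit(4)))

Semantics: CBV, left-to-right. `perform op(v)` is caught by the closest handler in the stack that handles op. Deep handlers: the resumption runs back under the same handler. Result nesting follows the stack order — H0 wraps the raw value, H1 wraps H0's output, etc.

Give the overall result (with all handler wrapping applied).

Answer: [[4, (14, ())]]

Step-by-step:
ask @ H0 ⇒ 9
emit(4) @ H2 ⇒ out+=4
H0 returns 14
H1 returns (14, ())
H2 returns [4, (14, ())]
H3 returns [[4, (14, ())]]
= [[4, (14, ())]]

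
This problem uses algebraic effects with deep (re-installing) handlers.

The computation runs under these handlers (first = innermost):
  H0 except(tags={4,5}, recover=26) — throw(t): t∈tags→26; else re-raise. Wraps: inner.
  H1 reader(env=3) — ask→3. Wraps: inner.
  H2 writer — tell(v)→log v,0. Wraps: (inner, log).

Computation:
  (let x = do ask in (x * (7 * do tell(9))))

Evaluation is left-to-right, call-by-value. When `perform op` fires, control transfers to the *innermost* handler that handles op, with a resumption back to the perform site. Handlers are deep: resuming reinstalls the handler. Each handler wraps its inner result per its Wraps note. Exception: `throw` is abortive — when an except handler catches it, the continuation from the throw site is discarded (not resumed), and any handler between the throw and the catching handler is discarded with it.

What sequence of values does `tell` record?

Answer: (9)

Evaluation trace:
ask @ H1 ⇒ 3
tell(9) @ H2 ⇒ log+=9
H0 returns 0
H1 returns 0
H2 returns (0, (9))
= (0, (9))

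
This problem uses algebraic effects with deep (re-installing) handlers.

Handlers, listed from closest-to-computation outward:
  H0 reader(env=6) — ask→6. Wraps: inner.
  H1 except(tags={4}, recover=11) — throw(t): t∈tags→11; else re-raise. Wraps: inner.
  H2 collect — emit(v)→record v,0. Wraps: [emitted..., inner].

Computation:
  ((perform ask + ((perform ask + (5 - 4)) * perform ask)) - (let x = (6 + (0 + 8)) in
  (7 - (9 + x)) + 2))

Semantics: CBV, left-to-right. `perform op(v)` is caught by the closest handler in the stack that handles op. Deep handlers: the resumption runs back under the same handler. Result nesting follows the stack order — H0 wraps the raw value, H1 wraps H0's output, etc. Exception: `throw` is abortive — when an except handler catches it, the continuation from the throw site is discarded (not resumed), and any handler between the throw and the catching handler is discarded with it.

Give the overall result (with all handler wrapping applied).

Evaluation trace:
ask @ H0 ⇒ 6
ask @ H0 ⇒ 6
ask @ H0 ⇒ 6
H0 returns 62
H1 returns 62
H2 returns [62]
= [62]

Answer: [62]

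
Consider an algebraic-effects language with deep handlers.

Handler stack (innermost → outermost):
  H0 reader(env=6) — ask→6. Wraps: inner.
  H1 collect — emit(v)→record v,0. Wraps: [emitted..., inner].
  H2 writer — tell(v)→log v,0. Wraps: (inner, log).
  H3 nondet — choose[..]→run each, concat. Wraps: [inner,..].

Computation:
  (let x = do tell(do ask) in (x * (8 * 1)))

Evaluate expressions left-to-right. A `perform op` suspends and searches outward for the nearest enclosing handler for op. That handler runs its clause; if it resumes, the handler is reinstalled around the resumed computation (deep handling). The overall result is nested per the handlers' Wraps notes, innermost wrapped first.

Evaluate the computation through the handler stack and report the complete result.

Answer: [([0], (6))]

Evaluation trace:
ask @ H0 ⇒ 6
tell(6) @ H2 ⇒ log+=6
H0 returns 0
H1 returns [0]
H2 returns ([0], (6))
H3 returns [([0], (6))]
= [([0], (6))]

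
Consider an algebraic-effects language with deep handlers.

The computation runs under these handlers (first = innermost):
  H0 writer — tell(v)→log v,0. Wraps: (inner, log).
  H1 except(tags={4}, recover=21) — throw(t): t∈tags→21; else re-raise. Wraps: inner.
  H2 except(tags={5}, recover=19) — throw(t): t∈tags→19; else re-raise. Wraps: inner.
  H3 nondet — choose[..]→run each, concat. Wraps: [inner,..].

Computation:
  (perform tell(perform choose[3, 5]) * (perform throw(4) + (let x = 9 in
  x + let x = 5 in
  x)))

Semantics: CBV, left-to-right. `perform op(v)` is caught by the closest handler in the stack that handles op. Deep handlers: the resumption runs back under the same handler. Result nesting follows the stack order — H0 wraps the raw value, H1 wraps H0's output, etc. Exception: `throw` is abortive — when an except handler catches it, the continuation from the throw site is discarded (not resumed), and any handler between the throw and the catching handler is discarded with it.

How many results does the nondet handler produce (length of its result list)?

Answer: 2

Working:
choose[3, 5] @ H3
  branch[0] choose=3:
    tell(3) @ H0 ⇒ log+=3
    throw(4) @ H1 caught ⇒ 21
    H2 returns 21
    H3 returns [21]
  branch[1] choose=5:
    tell(5) @ H0 ⇒ log+=5
    throw(4) @ H1 caught ⇒ 21
    H2 returns 21
    H3 returns [21]
= [21, 21]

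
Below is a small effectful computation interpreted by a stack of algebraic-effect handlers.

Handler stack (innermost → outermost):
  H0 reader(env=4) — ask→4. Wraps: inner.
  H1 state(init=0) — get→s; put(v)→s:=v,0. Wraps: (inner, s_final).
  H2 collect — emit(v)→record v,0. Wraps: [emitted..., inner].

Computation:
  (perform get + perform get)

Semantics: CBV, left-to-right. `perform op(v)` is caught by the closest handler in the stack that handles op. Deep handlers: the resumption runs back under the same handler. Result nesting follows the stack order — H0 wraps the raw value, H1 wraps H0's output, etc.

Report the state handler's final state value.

Answer: 0

Working:
get @ H1 ⇒ 0
get @ H1 ⇒ 0
H0 returns 0
H1 returns (0, 0)
H2 returns [(0, 0)]
= [(0, 0)]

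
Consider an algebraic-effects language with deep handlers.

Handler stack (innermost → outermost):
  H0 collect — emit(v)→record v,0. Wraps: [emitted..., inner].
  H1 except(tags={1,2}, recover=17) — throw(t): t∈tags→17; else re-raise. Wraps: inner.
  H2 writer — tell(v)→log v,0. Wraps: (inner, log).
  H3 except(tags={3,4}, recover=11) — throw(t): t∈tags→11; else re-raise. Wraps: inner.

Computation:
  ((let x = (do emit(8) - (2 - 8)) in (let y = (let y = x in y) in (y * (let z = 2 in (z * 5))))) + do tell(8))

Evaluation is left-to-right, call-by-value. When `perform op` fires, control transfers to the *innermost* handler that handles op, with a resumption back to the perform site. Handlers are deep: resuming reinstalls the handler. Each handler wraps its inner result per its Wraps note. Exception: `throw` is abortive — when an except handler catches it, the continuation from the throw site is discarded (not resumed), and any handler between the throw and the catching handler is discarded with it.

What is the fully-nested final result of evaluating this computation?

Working:
emit(8) @ H0 ⇒ out+=8
tell(8) @ H2 ⇒ log+=8
H0 returns [8, 60]
H1 returns [8, 60]
H2 returns ([8, 60], (8))
H3 returns ([8, 60], (8))
= ([8, 60], (8))

Answer: ([8, 60], (8))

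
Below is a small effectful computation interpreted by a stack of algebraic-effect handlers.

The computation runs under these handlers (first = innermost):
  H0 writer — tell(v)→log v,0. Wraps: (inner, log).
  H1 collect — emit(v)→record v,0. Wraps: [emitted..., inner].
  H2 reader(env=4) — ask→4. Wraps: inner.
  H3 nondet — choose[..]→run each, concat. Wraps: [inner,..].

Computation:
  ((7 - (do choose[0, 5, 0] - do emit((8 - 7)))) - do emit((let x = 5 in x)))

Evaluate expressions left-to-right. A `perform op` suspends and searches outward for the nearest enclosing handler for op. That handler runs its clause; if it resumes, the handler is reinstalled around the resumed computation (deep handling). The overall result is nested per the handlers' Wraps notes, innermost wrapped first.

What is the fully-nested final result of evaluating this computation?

Working:
choose[0, 5, 0] @ H3
  branch[0] choose=0:
    emit(1) @ H1 ⇒ out+=1
    emit(5) @ H1 ⇒ out+=5
    H0 returns (7, ())
    H1 returns [1, 5, (7, ())]
    H2 returns [1, 5, (7, ())]
    H3 returns [[1, 5, (7, ())]]
  branch[1] choose=5:
    emit(1) @ H1 ⇒ out+=1
    emit(5) @ H1 ⇒ out+=5
    H0 returns (2, ())
    H1 returns [1, 5, (2, ())]
    H2 returns [1, 5, (2, ())]
    H3 returns [[1, 5, (2, ())]]
  branch[2] choose=0:
    emit(1) @ H1 ⇒ out+=1
    emit(5) @ H1 ⇒ out+=5
    H0 returns (7, ())
    H1 returns [1, 5, (7, ())]
    H2 returns [1, 5, (7, ())]
    H3 returns [[1, 5, (7, ())]]
= [[1, 5, (7, ())], [1, 5, (2, ())], [1, 5, (7, ())]]

Answer: [[1, 5, (7, ())], [1, 5, (2, ())], [1, 5, (7, ())]]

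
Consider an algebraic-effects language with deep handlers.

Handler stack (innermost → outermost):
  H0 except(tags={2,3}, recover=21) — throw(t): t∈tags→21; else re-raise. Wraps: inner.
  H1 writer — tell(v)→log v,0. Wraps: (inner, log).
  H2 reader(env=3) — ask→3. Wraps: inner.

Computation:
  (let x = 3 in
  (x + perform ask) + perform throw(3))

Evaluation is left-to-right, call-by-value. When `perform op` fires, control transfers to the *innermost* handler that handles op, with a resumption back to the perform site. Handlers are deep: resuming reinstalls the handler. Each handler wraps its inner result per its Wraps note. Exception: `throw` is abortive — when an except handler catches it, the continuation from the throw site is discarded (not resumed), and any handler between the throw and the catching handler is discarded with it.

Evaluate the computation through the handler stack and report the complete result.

Answer: (21, ())

Evaluation trace:
ask @ H2 ⇒ 3
throw(3) @ H0 caught ⇒ 21
H1 returns (21, ())
H2 returns (21, ())
= (21, ())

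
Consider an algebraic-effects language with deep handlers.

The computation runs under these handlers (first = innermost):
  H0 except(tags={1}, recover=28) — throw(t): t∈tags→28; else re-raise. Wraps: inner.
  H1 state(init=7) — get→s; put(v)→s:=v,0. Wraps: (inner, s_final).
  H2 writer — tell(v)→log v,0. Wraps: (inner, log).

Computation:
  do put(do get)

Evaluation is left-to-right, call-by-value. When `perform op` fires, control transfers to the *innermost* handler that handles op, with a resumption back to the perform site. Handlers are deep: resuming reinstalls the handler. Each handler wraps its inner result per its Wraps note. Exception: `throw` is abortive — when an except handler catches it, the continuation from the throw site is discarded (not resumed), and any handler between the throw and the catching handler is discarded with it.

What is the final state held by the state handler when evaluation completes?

Evaluation trace:
get @ H1 ⇒ 7
put(7) @ H1 ⇒ s:=7
H0 returns 0
H1 returns (0, 7)
H2 returns ((0, 7), ())
= ((0, 7), ())

Answer: 7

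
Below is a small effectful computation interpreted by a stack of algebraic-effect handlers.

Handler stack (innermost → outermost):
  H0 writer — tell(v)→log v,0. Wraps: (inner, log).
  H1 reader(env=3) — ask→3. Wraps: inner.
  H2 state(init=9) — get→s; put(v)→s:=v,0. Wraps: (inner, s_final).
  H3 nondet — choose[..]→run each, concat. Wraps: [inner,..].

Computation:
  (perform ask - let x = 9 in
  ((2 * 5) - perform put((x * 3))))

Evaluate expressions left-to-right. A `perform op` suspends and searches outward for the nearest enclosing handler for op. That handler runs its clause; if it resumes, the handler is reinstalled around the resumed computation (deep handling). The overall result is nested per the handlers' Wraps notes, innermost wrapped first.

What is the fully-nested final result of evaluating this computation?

Working:
ask @ H1 ⇒ 3
put(27) @ H2 ⇒ s:=27
H0 returns (-7, ())
H1 returns (-7, ())
H2 returns ((-7, ()), 27)
H3 returns [((-7, ()), 27)]
= [((-7, ()), 27)]

Answer: [((-7, ()), 27)]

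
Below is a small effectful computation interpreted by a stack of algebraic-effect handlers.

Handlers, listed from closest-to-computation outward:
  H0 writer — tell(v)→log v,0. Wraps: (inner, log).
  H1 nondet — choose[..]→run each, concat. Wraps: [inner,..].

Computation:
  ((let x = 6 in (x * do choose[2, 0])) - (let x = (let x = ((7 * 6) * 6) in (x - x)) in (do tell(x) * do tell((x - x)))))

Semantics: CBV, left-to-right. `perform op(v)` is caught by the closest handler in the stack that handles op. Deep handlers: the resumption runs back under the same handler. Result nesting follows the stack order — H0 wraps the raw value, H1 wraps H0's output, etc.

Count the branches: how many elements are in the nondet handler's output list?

Working:
choose[2, 0] @ H1
  branch[0] choose=2:
    tell(0) @ H0 ⇒ log+=0
    tell(0) @ H0 ⇒ log+=0
    H0 returns (12, (0, 0))
    H1 returns [(12, (0, 0))]
  branch[1] choose=0:
    tell(0) @ H0 ⇒ log+=0
    tell(0) @ H0 ⇒ log+=0
    H0 returns (0, (0, 0))
    H1 returns [(0, (0, 0))]
= [(12, (0, 0)), (0, (0, 0))]

Answer: 2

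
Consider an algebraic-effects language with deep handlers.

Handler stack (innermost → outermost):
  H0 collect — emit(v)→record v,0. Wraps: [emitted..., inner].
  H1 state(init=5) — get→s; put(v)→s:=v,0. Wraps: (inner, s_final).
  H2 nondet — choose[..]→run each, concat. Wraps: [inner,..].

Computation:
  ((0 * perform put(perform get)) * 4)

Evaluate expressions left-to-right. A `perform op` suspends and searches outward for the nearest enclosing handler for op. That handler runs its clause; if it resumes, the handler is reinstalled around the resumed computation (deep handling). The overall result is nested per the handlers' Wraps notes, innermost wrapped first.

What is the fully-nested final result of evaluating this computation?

Answer: [([0], 5)]

Evaluation trace:
get @ H1 ⇒ 5
put(5) @ H1 ⇒ s:=5
H0 returns [0]
H1 returns ([0], 5)
H2 returns [([0], 5)]
= [([0], 5)]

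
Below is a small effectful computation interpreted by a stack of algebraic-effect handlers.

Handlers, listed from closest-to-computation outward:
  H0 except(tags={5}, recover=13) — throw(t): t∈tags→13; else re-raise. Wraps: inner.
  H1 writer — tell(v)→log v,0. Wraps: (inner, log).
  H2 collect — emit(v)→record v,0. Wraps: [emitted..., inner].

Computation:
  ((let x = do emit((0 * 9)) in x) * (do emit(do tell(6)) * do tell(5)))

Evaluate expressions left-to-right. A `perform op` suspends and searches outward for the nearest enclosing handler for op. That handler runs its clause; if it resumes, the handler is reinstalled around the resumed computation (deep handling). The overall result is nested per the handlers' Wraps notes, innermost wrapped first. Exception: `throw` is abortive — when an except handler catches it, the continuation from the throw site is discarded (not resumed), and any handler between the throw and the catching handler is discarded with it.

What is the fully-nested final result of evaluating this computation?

Step-by-step:
emit(0) @ H2 ⇒ out+=0
tell(6) @ H1 ⇒ log+=6
emit(0) @ H2 ⇒ out+=0
tell(5) @ H1 ⇒ log+=5
H0 returns 0
H1 returns (0, (6, 5))
H2 returns [0, 0, (0, (6, 5))]
= [0, 0, (0, (6, 5))]

Answer: [0, 0, (0, (6, 5))]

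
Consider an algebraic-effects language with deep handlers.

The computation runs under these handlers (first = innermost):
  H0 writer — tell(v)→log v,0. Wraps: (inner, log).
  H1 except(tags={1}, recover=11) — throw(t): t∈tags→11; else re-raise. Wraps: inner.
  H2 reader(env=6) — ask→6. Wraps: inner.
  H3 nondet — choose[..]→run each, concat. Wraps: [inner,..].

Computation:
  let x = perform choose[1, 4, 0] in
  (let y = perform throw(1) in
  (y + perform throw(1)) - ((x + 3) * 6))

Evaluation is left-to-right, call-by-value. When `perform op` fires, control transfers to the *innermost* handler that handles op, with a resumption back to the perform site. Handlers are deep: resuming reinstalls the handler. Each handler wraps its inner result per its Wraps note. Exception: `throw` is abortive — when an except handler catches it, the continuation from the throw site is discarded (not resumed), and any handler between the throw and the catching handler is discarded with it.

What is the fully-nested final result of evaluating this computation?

Working:
choose[1, 4, 0] @ H3
  branch[0] choose=1:
    throw(1) @ H1 caught ⇒ 11
    H2 returns 11
    H3 returns [11]
  branch[1] choose=4:
    throw(1) @ H1 caught ⇒ 11
    H2 returns 11
    H3 returns [11]
  branch[2] choose=0:
    throw(1) @ H1 caught ⇒ 11
    H2 returns 11
    H3 returns [11]
= [11, 11, 11]

Answer: [11, 11, 11]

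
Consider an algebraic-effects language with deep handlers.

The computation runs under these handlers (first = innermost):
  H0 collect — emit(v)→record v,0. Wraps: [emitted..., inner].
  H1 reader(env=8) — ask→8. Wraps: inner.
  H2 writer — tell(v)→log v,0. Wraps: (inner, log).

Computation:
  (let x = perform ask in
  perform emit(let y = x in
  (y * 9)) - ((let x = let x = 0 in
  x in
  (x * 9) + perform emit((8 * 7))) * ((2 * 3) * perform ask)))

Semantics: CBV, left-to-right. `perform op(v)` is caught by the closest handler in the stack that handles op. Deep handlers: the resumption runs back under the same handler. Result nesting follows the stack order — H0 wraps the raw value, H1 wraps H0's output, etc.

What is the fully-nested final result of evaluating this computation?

Step-by-step:
ask @ H1 ⇒ 8
emit(72) @ H0 ⇒ out+=72
emit(56) @ H0 ⇒ out+=56
ask @ H1 ⇒ 8
H0 returns [72, 56, 0]
H1 returns [72, 56, 0]
H2 returns ([72, 56, 0], ())
= ([72, 56, 0], ())

Answer: ([72, 56, 0], ())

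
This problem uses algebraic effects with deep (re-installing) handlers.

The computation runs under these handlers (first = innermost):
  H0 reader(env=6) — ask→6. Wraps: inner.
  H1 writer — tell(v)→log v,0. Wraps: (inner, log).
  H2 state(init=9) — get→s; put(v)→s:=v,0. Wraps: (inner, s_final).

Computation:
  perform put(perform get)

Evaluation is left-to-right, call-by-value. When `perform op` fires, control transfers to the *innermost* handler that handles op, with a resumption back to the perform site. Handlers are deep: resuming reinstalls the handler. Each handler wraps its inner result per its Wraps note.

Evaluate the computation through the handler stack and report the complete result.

Answer: ((0, ()), 9)

Step-by-step:
get @ H2 ⇒ 9
put(9) @ H2 ⇒ s:=9
H0 returns 0
H1 returns (0, ())
H2 returns ((0, ()), 9)
= ((0, ()), 9)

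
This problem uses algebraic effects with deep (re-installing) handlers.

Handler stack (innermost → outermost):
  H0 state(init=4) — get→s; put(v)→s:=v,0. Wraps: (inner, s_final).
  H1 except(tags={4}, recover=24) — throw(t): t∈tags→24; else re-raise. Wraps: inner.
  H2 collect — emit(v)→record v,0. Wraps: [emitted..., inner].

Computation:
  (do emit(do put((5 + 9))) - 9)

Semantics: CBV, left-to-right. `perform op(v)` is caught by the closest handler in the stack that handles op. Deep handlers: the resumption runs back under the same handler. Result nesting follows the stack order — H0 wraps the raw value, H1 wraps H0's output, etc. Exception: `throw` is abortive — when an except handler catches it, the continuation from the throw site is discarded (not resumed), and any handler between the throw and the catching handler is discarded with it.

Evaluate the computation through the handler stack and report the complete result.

Answer: [0, (-9, 14)]

Working:
put(14) @ H0 ⇒ s:=14
emit(0) @ H2 ⇒ out+=0
H0 returns (-9, 14)
H1 returns (-9, 14)
H2 returns [0, (-9, 14)]
= [0, (-9, 14)]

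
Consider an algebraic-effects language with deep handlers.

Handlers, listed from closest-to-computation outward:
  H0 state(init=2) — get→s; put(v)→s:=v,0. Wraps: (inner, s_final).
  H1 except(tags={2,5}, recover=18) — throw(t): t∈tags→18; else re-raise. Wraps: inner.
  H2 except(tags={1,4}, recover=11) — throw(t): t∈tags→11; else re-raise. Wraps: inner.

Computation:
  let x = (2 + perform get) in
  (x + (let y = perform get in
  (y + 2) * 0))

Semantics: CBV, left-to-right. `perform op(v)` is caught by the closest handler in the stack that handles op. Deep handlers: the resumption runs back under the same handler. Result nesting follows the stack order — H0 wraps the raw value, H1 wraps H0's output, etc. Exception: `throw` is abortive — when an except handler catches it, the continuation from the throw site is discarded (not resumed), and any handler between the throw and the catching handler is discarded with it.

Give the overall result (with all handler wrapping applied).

Working:
get @ H0 ⇒ 2
get @ H0 ⇒ 2
H0 returns (4, 2)
H1 returns (4, 2)
H2 returns (4, 2)
= (4, 2)

Answer: (4, 2)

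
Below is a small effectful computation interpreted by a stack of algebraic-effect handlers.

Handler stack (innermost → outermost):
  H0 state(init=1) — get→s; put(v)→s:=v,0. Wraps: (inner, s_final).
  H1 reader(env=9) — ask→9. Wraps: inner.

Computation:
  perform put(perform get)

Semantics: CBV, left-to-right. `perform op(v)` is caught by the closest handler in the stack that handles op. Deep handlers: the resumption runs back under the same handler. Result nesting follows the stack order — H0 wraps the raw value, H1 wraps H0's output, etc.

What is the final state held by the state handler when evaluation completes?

Answer: 1

Working:
get @ H0 ⇒ 1
put(1) @ H0 ⇒ s:=1
H0 returns (0, 1)
H1 returns (0, 1)
= (0, 1)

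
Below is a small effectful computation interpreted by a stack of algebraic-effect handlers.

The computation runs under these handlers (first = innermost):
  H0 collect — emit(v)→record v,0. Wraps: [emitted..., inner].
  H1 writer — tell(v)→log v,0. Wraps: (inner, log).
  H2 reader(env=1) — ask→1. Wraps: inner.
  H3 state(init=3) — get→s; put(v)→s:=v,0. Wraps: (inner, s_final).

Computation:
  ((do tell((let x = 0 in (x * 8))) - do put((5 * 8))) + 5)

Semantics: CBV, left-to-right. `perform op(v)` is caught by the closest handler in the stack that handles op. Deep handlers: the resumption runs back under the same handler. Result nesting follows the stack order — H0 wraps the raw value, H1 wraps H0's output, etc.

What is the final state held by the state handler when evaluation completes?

Step-by-step:
tell(0) @ H1 ⇒ log+=0
put(40) @ H3 ⇒ s:=40
H0 returns [5]
H1 returns ([5], (0))
H2 returns ([5], (0))
H3 returns (([5], (0)), 40)
= (([5], (0)), 40)

Answer: 40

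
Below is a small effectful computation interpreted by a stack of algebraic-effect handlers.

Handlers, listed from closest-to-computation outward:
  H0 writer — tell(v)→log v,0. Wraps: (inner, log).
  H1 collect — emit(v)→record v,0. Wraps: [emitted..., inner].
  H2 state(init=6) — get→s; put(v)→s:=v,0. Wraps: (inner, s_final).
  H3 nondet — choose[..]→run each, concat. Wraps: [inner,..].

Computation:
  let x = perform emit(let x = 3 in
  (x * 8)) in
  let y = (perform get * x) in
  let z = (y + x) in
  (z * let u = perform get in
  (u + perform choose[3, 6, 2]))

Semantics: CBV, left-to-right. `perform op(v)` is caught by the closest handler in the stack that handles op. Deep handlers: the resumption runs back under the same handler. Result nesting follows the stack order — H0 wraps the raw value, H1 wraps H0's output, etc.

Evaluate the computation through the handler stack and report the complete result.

Answer: [([24, (0, ())], 6), ([24, (0, ())], 6), ([24, (0, ())], 6)]

Evaluation trace:
emit(24) @ H1 ⇒ out+=24
get @ H2 ⇒ 6
get @ H2 ⇒ 6
choose[3, 6, 2] @ H3
  branch[0] choose=3:
    H0 returns (0, ())
    H1 returns [24, (0, ())]
    H2 returns ([24, (0, ())], 6)
    H3 returns [([24, (0, ())], 6)]
  branch[1] choose=6:
    H0 returns (0, ())
    H1 returns [24, (0, ())]
    H2 returns ([24, (0, ())], 6)
    H3 returns [([24, (0, ())], 6)]
  branch[2] choose=2:
    H0 returns (0, ())
    H1 returns [24, (0, ())]
    H2 returns ([24, (0, ())], 6)
    H3 returns [([24, (0, ())], 6)]
= [([24, (0, ())], 6), ([24, (0, ())], 6), ([24, (0, ())], 6)]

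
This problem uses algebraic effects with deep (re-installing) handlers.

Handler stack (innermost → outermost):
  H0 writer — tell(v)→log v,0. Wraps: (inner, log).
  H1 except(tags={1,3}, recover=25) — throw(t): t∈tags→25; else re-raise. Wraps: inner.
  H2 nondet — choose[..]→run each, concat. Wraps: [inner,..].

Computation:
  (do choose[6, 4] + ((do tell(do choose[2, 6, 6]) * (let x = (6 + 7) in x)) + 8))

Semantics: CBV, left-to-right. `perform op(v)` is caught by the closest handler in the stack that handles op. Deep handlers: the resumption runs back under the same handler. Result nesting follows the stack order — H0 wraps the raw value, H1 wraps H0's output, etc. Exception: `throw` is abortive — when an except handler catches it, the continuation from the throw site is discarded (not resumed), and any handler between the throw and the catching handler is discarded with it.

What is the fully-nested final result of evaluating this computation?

Step-by-step:
choose[6, 4] @ H2
  branch[0] choose=6:
    choose[2, 6, 6] @ H2
      branch[0] choose=2:
        tell(2) @ H0 ⇒ log+=2
        H0 returns (14, (2))
        H1 returns (14, (2))
        H2 returns [(14, (2))]
      branch[1] choose=6:
        tell(6) @ H0 ⇒ log+=6
        H0 returns (14, (6))
        H1 returns (14, (6))
        H2 returns [(14, (6))]
      branch[2] choose=6:
        tell(6) @ H0 ⇒ log+=6
        H0 returns (14, (6))
        H1 returns (14, (6))
        H2 returns [(14, (6))]
  branch[1] choose=4:
    choose[2, 6, 6] @ H2
      branch[0] choose=2:
        tell(2) @ H0 ⇒ log+=2
        H0 returns (12, (2))
        H1 returns (12, (2))
        H2 returns [(12, (2))]
      branch[1] choose=6:
        tell(6) @ H0 ⇒ log+=6
        H0 returns (12, (6))
        H1 returns (12, (6))
        H2 returns [(12, (6))]
      branch[2] choose=6:
        tell(6) @ H0 ⇒ log+=6
        H0 returns (12, (6))
        H1 returns (12, (6))
        H2 returns [(12, (6))]
= [(14, (2)), (14, (6)), (14, (6)), (12, (2)), (12, (6)), (12, (6))]

Answer: [(14, (2)), (14, (6)), (14, (6)), (12, (2)), (12, (6)), (12, (6))]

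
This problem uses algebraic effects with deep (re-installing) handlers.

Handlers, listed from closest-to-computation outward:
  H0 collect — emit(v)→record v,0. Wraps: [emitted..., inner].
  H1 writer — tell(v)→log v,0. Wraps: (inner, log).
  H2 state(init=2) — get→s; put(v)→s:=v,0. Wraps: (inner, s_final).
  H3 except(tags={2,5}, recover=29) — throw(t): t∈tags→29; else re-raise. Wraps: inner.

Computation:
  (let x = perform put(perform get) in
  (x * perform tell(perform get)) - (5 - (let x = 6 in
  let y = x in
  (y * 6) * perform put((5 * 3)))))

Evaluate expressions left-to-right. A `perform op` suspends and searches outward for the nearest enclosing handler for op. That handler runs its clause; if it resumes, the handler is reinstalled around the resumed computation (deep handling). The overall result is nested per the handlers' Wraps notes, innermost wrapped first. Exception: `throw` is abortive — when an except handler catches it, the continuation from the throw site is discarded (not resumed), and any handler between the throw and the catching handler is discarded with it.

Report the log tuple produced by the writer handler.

Answer: (2)

Working:
get @ H2 ⇒ 2
put(2) @ H2 ⇒ s:=2
get @ H2 ⇒ 2
tell(2) @ H1 ⇒ log+=2
put(15) @ H2 ⇒ s:=15
H0 returns [-5]
H1 returns ([-5], (2))
H2 returns (([-5], (2)), 15)
H3 returns (([-5], (2)), 15)
= (([-5], (2)), 15)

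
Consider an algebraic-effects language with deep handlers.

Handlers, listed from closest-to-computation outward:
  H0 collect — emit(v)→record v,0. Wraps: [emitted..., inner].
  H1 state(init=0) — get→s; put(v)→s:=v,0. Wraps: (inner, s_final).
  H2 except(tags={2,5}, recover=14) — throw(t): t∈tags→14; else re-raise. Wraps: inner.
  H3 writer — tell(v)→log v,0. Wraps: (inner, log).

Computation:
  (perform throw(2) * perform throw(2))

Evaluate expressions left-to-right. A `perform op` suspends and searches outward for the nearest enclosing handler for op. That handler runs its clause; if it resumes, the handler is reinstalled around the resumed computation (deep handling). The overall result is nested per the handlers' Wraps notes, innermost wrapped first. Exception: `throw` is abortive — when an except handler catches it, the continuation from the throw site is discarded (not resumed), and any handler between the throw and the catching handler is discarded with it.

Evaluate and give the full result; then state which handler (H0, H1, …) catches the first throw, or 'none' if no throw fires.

Answer: (14, ()) ; first throw caught by: H2

Working:
throw(2) @ H2 caught ⇒ 14
H3 returns (14, ())
= (14, ())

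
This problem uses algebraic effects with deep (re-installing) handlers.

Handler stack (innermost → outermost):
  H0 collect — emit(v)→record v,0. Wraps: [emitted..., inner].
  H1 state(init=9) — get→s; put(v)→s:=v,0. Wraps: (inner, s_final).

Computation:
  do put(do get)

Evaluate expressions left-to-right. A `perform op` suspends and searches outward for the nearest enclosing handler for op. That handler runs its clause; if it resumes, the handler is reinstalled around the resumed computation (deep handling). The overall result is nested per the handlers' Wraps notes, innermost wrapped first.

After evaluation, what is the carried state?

Answer: 9

Working:
get @ H1 ⇒ 9
put(9) @ H1 ⇒ s:=9
H0 returns [0]
H1 returns ([0], 9)
= ([0], 9)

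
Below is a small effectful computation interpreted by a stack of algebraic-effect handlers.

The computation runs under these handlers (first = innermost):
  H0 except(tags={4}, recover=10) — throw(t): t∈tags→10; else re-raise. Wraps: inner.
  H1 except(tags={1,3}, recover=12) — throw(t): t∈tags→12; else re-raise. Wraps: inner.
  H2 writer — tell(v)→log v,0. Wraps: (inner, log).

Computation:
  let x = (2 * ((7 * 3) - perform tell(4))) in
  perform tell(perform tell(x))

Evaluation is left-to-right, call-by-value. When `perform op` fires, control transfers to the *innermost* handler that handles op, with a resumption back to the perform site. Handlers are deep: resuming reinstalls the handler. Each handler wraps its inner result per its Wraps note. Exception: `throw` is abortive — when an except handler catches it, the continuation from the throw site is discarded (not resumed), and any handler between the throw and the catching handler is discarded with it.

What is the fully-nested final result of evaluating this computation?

Answer: (0, (4, 42, 0))

Step-by-step:
tell(4) @ H2 ⇒ log+=4
tell(42) @ H2 ⇒ log+=42
tell(0) @ H2 ⇒ log+=0
H0 returns 0
H1 returns 0
H2 returns (0, (4, 42, 0))
= (0, (4, 42, 0))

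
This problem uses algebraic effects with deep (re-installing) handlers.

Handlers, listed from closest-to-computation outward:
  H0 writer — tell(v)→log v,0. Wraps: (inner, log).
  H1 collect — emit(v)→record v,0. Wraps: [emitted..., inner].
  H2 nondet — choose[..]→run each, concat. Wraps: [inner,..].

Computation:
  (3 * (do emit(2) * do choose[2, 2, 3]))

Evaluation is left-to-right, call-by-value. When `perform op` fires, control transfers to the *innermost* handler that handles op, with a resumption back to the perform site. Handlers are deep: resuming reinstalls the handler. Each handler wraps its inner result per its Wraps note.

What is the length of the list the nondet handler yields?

Working:
emit(2) @ H1 ⇒ out+=2
choose[2, 2, 3] @ H2
  branch[0] choose=2:
    H0 returns (0, ())
    H1 returns [2, (0, ())]
    H2 returns [[2, (0, ())]]
  branch[1] choose=2:
    H0 returns (0, ())
    H1 returns [2, (0, ())]
    H2 returns [[2, (0, ())]]
  branch[2] choose=3:
    H0 returns (0, ())
    H1 returns [2, (0, ())]
    H2 returns [[2, (0, ())]]
= [[2, (0, ())], [2, (0, ())], [2, (0, ())]]

Answer: 3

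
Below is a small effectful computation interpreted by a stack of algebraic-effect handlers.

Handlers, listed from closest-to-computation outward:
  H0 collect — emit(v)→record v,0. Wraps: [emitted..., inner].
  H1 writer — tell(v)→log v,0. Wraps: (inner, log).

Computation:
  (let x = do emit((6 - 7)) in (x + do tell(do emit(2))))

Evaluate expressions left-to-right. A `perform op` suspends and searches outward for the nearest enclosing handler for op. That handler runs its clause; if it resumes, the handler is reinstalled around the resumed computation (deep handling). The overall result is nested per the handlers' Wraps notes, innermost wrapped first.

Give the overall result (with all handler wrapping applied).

Answer: ([-1, 2, 0], (0))

Evaluation trace:
emit(-1) @ H0 ⇒ out+=-1
emit(2) @ H0 ⇒ out+=2
tell(0) @ H1 ⇒ log+=0
H0 returns [-1, 2, 0]
H1 returns ([-1, 2, 0], (0))
= ([-1, 2, 0], (0))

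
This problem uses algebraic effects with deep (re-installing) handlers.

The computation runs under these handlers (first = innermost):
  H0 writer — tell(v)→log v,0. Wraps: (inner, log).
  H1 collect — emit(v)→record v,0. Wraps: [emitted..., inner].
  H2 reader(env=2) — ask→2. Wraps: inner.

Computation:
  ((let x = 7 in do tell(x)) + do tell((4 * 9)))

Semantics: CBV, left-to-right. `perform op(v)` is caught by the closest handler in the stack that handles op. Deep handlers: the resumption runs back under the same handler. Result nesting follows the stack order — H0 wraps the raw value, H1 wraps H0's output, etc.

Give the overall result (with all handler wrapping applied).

Answer: [(0, (7, 36))]

Evaluation trace:
tell(7) @ H0 ⇒ log+=7
tell(36) @ H0 ⇒ log+=36
H0 returns (0, (7, 36))
H1 returns [(0, (7, 36))]
H2 returns [(0, (7, 36))]
= [(0, (7, 36))]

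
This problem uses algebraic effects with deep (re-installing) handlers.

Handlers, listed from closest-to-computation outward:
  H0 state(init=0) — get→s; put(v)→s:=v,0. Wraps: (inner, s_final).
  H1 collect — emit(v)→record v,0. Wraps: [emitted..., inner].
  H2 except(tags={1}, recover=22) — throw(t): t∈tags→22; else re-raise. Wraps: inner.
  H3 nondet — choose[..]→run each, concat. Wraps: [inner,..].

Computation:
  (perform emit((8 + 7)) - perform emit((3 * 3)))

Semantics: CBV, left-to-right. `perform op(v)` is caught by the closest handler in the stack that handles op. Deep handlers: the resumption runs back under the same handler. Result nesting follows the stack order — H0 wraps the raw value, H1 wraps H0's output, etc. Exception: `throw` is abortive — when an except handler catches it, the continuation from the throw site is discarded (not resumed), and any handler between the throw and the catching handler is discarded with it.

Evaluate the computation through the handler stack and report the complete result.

Answer: [[15, 9, (0, 0)]]

Working:
emit(15) @ H1 ⇒ out+=15
emit(9) @ H1 ⇒ out+=9
H0 returns (0, 0)
H1 returns [15, 9, (0, 0)]
H2 returns [15, 9, (0, 0)]
H3 returns [[15, 9, (0, 0)]]
= [[15, 9, (0, 0)]]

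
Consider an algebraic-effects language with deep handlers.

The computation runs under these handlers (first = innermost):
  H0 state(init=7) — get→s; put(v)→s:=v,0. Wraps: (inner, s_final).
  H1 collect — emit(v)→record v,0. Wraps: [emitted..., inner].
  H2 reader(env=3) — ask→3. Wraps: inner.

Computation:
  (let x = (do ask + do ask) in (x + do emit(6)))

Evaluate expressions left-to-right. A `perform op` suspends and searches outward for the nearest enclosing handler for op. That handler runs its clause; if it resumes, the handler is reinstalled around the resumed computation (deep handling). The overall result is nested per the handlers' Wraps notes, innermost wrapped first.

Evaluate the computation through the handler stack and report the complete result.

Answer: [6, (6, 7)]

Evaluation trace:
ask @ H2 ⇒ 3
ask @ H2 ⇒ 3
emit(6) @ H1 ⇒ out+=6
H0 returns (6, 7)
H1 returns [6, (6, 7)]
H2 returns [6, (6, 7)]
= [6, (6, 7)]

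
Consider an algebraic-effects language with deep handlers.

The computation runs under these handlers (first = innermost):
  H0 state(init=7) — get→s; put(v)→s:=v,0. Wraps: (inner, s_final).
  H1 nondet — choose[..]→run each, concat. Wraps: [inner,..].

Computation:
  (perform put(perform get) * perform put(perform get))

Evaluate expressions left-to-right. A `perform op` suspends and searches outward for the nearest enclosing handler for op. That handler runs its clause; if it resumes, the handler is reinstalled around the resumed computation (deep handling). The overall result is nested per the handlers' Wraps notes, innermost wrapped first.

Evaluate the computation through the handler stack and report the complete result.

Answer: [(0, 7)]

Working:
get @ H0 ⇒ 7
put(7) @ H0 ⇒ s:=7
get @ H0 ⇒ 7
put(7) @ H0 ⇒ s:=7
H0 returns (0, 7)
H1 returns [(0, 7)]
= [(0, 7)]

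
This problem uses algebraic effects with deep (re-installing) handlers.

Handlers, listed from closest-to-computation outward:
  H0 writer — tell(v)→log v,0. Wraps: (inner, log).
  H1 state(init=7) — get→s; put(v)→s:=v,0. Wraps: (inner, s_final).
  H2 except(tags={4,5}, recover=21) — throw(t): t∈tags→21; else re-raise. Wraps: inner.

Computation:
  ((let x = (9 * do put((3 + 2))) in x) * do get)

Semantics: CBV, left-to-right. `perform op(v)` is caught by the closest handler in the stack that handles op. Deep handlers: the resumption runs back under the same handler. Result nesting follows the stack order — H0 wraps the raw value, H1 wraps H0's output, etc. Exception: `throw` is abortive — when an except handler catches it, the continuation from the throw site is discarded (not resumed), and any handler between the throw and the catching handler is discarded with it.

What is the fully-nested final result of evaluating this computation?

Evaluation trace:
put(5) @ H1 ⇒ s:=5
get @ H1 ⇒ 5
H0 returns (0, ())
H1 returns ((0, ()), 5)
H2 returns ((0, ()), 5)
= ((0, ()), 5)

Answer: ((0, ()), 5)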